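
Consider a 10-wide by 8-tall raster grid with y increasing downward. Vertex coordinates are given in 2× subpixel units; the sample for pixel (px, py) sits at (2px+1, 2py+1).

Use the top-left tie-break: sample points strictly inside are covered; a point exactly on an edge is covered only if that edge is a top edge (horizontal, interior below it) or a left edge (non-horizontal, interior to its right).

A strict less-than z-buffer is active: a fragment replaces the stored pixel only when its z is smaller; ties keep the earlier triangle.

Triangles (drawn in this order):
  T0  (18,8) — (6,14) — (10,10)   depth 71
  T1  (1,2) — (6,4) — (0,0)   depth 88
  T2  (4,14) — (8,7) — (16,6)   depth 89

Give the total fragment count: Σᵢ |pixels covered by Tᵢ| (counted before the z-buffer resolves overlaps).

T0:
  2·area = 24
  edge (18, 8)→(6, 14): d=(-12,6) right/bottom  bias=-1
  edge (6, 14)→(10, 10): d=(4,-4) top-left  bias=+0
  edge (10, 10)→(18, 8): d=(8,-2) top-left  bias=+0
    (9,0)@(19, 1): e=[78,0,-54] → ·  [on edge]
    (8,1)@(17, 3): e=[66,0,-42] → ·  [on edge]
    (7,2)@(15, 5): e=[54,0,-30] → ·  [on edge]
    (6,3)@(13, 7): e=[42,0,-18] → ·  [on edge]
    (5,4)@(11, 9): e=[30,0,-6] → ·  [on edge]
    (7,4)@(15, 9): e=[6,16,2] → █
    (8,4)@(17, 9): e=[-6,24,6] → ·
    (4,5)@(9, 11): e=[18,0,6] → █  [on edge]
    (5,5)@(11, 11): e=[6,8,10] → █
    (6,5)@(13, 11): e=[-6,16,14] → ·
    (7,5)@(15, 11): e=[-18,24,18] → ·
    (3,6)@(7, 13): e=[6,0,18] → █  [on edge]
    (2,7)@(5, 15): e=[-6,0,30] → ·  [on edge]
  covered (4 px):
    · · · · · · · · · ·
    · · · · · · · · · ·
    · · · · · · · · · ·
    · · · · · · · · · ·
    · · · · · · · █ · ·
    · · · · █ █ · · · ·
    · · · █ · · · · · ·
    · · · · · · · · · ·
T1:
  2·area = 8  (B↔C swapped to make it positive)
  edge (1, 2)→(0, 0): d=(-1,-2) top-left  bias=+0
  edge (0, 0)→(6, 4): d=(6,4) right/bottom  bias=-1
  edge (6, 4)→(1, 2): d=(-5,-2) top-left  bias=+0
    (0,0)@(1, 1): e=[1,2,5] → █
    (1,0)@(3, 1): e=[5,-6,9] → ·
    (0,1)@(1, 3): e=[-1,14,-5] → ·
  covered (1 px):
    █ · · · · · · · · ·
    · · · · · · · · · ·
    · · · · · · · · · ·
    · · · · · · · · · ·
    · · · · · · · · · ·
    · · · · · · · · · ·
    · · · · · · · · · ·
    · · · · · · · · · ·
T2:
  2·area = 52
  edge (4, 14)→(8, 7): d=(4,-7) top-left  bias=+0
  edge (8, 7)→(16, 6): d=(8,-1) top-left  bias=+0
  edge (16, 6)→(4, 14): d=(-12,8) right/bottom  bias=-1
    (4,3)@(9, 7): e=[7,1,44] → █
    (5,3)@(11, 7): e=[21,3,28] → █
    (6,3)@(13, 7): e=[35,5,12] → █
    (7,3)@(15, 7): e=[49,7,-4] → ·
    (3,4)@(7, 9): e=[1,15,36] → █
    (6,4)@(13, 9): e=[43,21,-12] → ·
    (3,5)@(7, 11): e=[9,31,12] → █
    (4,5)@(9, 11): e=[23,33,-4] → ·
    (5,5)@(11, 11): e=[37,35,-20] → ·
    (2,6)@(5, 13): e=[3,45,4] → █
    (3,6)@(7, 13): e=[17,47,-12] → ·
    (2,7)@(5, 15): e=[11,61,-20] → ·
  covered (8 px):
    · · · · · · · · · ·
    · · · · · · · · · ·
    · · · · · · · · · ·
    · · · · █ █ █ · · ·
    · · · █ █ █ · · · ·
    · · · █ · · · · · ·
    · · █ · · · · · · ·
    · · · · · · · · · ·

Result: 13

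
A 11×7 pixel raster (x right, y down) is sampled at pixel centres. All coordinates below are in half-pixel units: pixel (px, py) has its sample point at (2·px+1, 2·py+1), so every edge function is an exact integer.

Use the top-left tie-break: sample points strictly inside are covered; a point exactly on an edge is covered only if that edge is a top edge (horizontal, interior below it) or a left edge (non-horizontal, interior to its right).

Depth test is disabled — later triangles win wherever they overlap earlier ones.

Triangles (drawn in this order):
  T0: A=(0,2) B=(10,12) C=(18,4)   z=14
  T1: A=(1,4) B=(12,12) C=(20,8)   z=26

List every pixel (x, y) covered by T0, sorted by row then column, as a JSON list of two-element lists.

T0:
  2·area = 160  (B↔C swapped to make it positive)
  edge (0, 2)→(18, 4): d=(18,2) right/bottom  bias=-1
  edge (18, 4)→(10, 12): d=(-8,8) right/bottom  bias=-1
  edge (10, 12)→(0, 2): d=(-10,-10) top-left  bias=+0
    (10,0)@(21, 1): e=[-60,0,220] → .  [on edge]
    (0,1)@(1, 3): e=[16,144,0] → X  [on edge]
    (1,1)@(3, 3): e=[12,128,20] → X
    (2,1)@(5, 3): e=[8,112,40] → X
    (3,1)@(7, 3): e=[4,96,60] → X
    (4,1)@(9, 3): e=[0,80,80] → .  [on edge]
    (9,1)@(19, 3): e=[-20,0,180] → .  [on edge]
    (0,2)@(1, 5): e=[52,128,-20] → .
    (1,2)@(3, 5): e=[48,112,0] → X  [on edge]
    (4,2)@(9, 5): e=[36,64,60] → X
    (5,2)@(11, 5): e=[32,48,80] → X
    (6,2)@(13, 5): e=[28,32,100] → X
    (8,2)@(17, 5): e=[20,0,140] → .  [on edge]
    (2,3)@(5, 7): e=[80,80,0] → X  [on edge]
    (7,3)@(15, 7): e=[60,0,100] → .  [on edge]
    (3,4)@(7, 9): e=[112,48,0] → X  [on edge]
    (6,4)@(13, 9): e=[100,0,60] → .  [on edge]
    (4,5)@(9, 11): e=[144,16,0] → X  [on edge]
    (5,5)@(11, 11): e=[140,0,20] → .  [on edge]
    (4,6)@(9, 13): e=[180,0,-20] → .  [on edge]
    (5,6)@(11, 13): e=[176,-16,0] → .  [on edge]
  covered (20 px):
    . . . . . . . . . . .
    X X X X . . . . . . .
    . X X X X X X X . . .
    . . X X X X X . . . .
    . . . X X X . . . . .
    . . . . X . . . . . .
    . . . . . . . . . . .
T1:
  2·area = 108  (B↔C swapped to make it positive)
  edge (1, 4)→(20, 8): d=(19,4) right/bottom  bias=-1
  edge (20, 8)→(12, 12): d=(-8,4) right/bottom  bias=-1
  edge (12, 12)→(1, 4): d=(-11,-8) top-left  bias=+0
    (1,2)@(3, 5): e=[11,92,5] → X
    (2,2)@(5, 5): e=[3,84,21] → X
    (3,2)@(7, 5): e=[-5,76,37] → .
    (1,3)@(3, 7): e=[49,76,-17] → .
    (2,3)@(5, 7): e=[41,68,-1] → .
    (3,3)@(7, 7): e=[33,60,15] → X
    (4,3)@(9, 7): e=[25,52,31] → X
    (5,3)@(11, 7): e=[17,44,47] → X
    (6,3)@(13, 7): e=[9,36,63] → X
    (7,3)@(15, 7): e=[1,28,79] → X
    (8,3)@(17, 7): e=[-7,20,95] → .
    (3,4)@(7, 9): e=[71,44,-7] → .
  covered (14 px):
    . . . . . . . . . . .
    . . . . . . . . . . .
    . X X . . . . . . . .
    . . . X X X X X . . .
    . . . . X X X X X . .
    . . . . . X X . . . .
    . . . . . . . . . . .

Final: [[0,1],[1,1],[2,1],[3,1],[1,2],[2,2],[3,2],[4,2],[5,2],[6,2],[7,2],[2,3],[3,3],[4,3],[5,3],[6,3],[3,4],[4,4],[5,4],[4,5]]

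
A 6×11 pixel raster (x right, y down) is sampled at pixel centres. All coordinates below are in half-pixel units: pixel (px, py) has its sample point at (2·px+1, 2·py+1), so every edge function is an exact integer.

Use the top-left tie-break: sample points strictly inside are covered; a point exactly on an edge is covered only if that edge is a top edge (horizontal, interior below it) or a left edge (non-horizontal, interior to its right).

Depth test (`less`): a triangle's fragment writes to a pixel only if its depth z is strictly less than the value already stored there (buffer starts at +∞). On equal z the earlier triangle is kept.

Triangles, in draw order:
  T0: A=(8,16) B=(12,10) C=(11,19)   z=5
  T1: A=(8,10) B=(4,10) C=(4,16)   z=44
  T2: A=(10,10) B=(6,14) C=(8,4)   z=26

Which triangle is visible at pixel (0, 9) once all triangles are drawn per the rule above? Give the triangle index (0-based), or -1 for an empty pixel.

T0:
  2·area = 30
  edge (8, 16)→(12, 10): d=(4,-6) top-left  bias=+0
  edge (12, 10)→(11, 19): d=(-1,9) right/bottom  bias=-1
  edge (11, 19)→(8, 16): d=(-3,-3) top-left  bias=+0
    (0,4)@(1, 9): e=[-70,100,0] → .  [on edge]
    (1,5)@(3, 11): e=[-50,80,0] → .  [on edge]
    (2,6)@(5, 13): e=[-30,60,0] → .  [on edge]
    (5,6)@(11, 13): e=[6,6,18] → X
    (3,7)@(7, 15): e=[-10,40,0] → .  [on edge]
    (4,7)@(9, 15): e=[2,22,6] → X
    (4,8)@(9, 17): e=[10,20,0] → X  [on edge]
    (4,9)@(9, 19): e=[18,18,-6] → .
    (5,9)@(11, 19): e=[30,0,0] → .  [on edge]
  covered (5 px):
    . . . . . .
    . . . . . .
    . . . . . .
    . . . . . .
    . . . . . .
    . . . . . .
    . . . . . X
    . . . . X X
    . . . . X X
    . . . . . .
    . . . . . .
T1:
  2·area = 24  (B↔C swapped to make it positive)
  edge (8, 10)→(4, 16): d=(-4,6) right/bottom  bias=-1
  edge (4, 16)→(4, 10): d=(0,-6) top-left  bias=+0
  edge (4, 10)→(8, 10): d=(4,0) top-left  bias=+0
    (2,5)@(5, 11): e=[14,6,4] → X
    (3,5)@(7, 11): e=[2,18,4] → X
    (4,5)@(9, 11): e=[-10,30,4] → .
    (2,6)@(5, 13): e=[6,6,12] → X
    (3,6)@(7, 13): e=[-6,18,12] → .
    (2,7)@(5, 15): e=[-2,6,20] → .
  covered (3 px):
    . . . . . .
    . . . . . .
    . . . . . .
    . . . . . .
    . . . . . .
    . . X X . .
    . . X . . .
    . . . . . .
    . . . . . .
    . . . . . .
    . . . . . .
T2:
  2·area = 32
  edge (10, 10)→(6, 14): d=(-4,4) right/bottom  bias=-1
  edge (6, 14)→(8, 4): d=(2,-10) top-left  bias=+0
  edge (8, 4)→(10, 10): d=(2,6) right/bottom  bias=-1
    (3,0)@(7, 1): e=[48,-16,0] → .  [on edge]
    (4,3)@(9, 7): e=[16,16,0] → .  [on edge]
    (3,4)@(7, 9): e=[16,0,16] → X  [on edge]
    (4,4)@(9, 9): e=[8,20,4] → X
    (5,4)@(11, 9): e=[0,40,-8] → .  [on edge]
    (3,5)@(7, 11): e=[8,4,20] → X
    (4,5)@(9, 11): e=[0,24,8] → .  [on edge]
    (3,6)@(7, 13): e=[0,8,24] → .  [on edge]
    (5,6)@(11, 13): e=[-16,48,0] → .  [on edge]
    (2,7)@(5, 15): e=[0,-8,40] → .  [on edge]
    (1,8)@(3, 17): e=[0,-24,56] → .  [on edge]
    (0,9)@(1, 19): e=[0,-40,72] → .  [on edge]
    (2,9)@(5, 19): e=[-16,0,48] → .  [on edge]
  covered (3 px):
    . . . . . .
    . . . . . .
    . . . . . .
    . . . . . .
    . . . X X .
    . . . X . .
    . . . . . .
    . . . . . .
    . . . . . .
    . . . . . .
    . . . . . .

Z-buffer (winner per pixel, '.' = empty):
  . . . . . .
  . . . . . .
  . . . . . .
  . . . . . .
  . . . 2 2 .
  . . 1 2 . .
  . . 1 . . 0
  . . . . 0 0
  . . . . 0 0
  . . . . . .
  . . . . . .

Answer: -1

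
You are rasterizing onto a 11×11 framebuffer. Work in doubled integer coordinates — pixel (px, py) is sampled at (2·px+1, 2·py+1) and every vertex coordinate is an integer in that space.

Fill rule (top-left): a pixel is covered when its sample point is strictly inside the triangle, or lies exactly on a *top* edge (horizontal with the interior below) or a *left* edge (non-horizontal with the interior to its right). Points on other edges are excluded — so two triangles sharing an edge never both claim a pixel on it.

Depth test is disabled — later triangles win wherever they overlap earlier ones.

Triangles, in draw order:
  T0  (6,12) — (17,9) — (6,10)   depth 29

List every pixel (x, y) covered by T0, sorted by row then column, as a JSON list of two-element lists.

T0:
  2·area = 22  (B↔C swapped to make it positive)
  edge (6, 12)→(6, 10): d=(0,-2) top-left  bias=+0
  edge (6, 10)→(17, 9): d=(11,-1) top-left  bias=+0
  edge (17, 9)→(6, 12): d=(-11,3) right/bottom  bias=-1
    (8,4)@(17, 9): e=[22,0,0] → ·  [on edge]
    (3,5)@(7, 11): e=[2,12,8] → #
    (4,5)@(9, 11): e=[6,14,2] → #
    (5,5)@(11, 11): e=[10,16,-4] → ·
    (3,6)@(7, 13): e=[2,34,-14] → ·
    (4,6)@(9, 13): e=[6,36,-20] → ·
  covered (2 px):
    · · · · · · · · · · ·
    · · · · · · · · · · ·
    · · · · · · · · · · ·
    · · · · · · · · · · ·
    · · · · · · · · · · ·
    · · · # # · · · · · ·
    · · · · · · · · · · ·
    · · · · · · · · · · ·
    · · · · · · · · · · ·
    · · · · · · · · · · ·
    · · · · · · · · · · ·

Result: [[3,5],[4,5]]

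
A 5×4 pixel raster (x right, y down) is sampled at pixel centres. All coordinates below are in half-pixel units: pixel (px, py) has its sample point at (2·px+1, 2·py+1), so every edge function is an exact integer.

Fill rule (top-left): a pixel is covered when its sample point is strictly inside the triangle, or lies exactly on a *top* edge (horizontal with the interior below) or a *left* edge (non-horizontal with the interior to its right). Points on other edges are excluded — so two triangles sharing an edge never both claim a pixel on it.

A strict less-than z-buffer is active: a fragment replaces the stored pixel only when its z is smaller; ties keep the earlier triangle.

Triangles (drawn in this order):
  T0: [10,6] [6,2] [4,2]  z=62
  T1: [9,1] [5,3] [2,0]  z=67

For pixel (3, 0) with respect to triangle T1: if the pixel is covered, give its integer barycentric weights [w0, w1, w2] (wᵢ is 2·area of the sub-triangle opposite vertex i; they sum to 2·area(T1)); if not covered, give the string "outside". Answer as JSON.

T0:
  2·area = 8  (B↔C swapped to make it positive)
  edge (10, 6)→(4, 2): d=(-6,-4) top-left  bias=+0
  edge (4, 2)→(6, 2): d=(2,0) top-left  bias=+0
  edge (6, 2)→(10, 6): d=(4,4) right/bottom  bias=-1
    (2,0)@(5, 1): e=[10,-2,0] → ·  [on edge]
    (3,1)@(7, 3): e=[6,2,0] → ·  [on edge]
    (4,2)@(9, 5): e=[2,6,0] → ·  [on edge]
  covered (0 px):
    · · · · ·
    · · · · ·
    · · · · ·
    · · · · ·
T1:
  2·area = 18
  edge (9, 1)→(5, 3): d=(-4,2) right/bottom  bias=-1
  edge (5, 3)→(2, 0): d=(-3,-3) top-left  bias=+0
  edge (2, 0)→(9, 1): d=(7,1) right/bottom  bias=-1
    (1,0)@(3, 1): e=[12,0,6] → #  [on edge]
    (2,0)@(5, 1): e=[8,6,4] → #
    (3,0)@(7, 1): e=[4,12,2] → #
    (4,0)@(9, 1): e=[0,18,0] → ·  [on edge]
    (1,1)@(3, 3): e=[4,-6,20] → ·
    (2,1)@(5, 3): e=[0,0,18] → ·  [on edge]
    (3,1)@(7, 3): e=[-4,6,16] → ·
    (0,2)@(1, 5): e=[0,-18,36] → ·  [on edge]
    (3,2)@(7, 5): e=[-12,0,30] → ·  [on edge]
    (4,3)@(9, 7): e=[-24,0,42] → ·  [on edge]
  covered (3 px):
    · # # # ·
    · · · · ·
    · · · · ·
    · · · · ·

Answer: [12,2,4]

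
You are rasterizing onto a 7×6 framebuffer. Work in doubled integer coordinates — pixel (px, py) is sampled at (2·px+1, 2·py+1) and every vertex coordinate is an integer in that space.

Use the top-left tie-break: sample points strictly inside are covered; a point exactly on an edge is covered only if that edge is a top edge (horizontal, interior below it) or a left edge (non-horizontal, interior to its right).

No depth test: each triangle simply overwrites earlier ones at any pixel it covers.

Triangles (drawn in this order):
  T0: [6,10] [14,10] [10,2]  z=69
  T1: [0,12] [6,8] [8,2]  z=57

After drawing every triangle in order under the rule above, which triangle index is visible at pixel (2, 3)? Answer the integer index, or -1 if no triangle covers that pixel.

T0:
  2·area = 64  (B↔C swapped to make it positive)
  edge (6, 10)→(10, 2): d=(4,-8) top-left  bias=+0
  edge (10, 2)→(14, 10): d=(4,8) right/bottom  bias=-1
  edge (14, 10)→(6, 10): d=(-8,0) right/bottom  bias=-1
    (4,2)@(9, 5): e=[4,20,40] → #
    (5,2)@(11, 5): e=[20,4,40] → #
    (6,2)@(13, 5): e=[36,-12,40] → ·
    (4,3)@(9, 7): e=[12,28,24] → #
    (6,3)@(13, 7): e=[44,-4,24] → ·
    (3,4)@(7, 9): e=[4,52,8] → #
    (6,4)@(13, 9): e=[52,4,8] → #
    (3,5)@(7, 11): e=[12,60,-8] → ·
    (4,5)@(9, 11): e=[28,44,-8] → ·
    (5,5)@(11, 11): e=[44,28,-8] → ·
    (6,5)@(13, 11): e=[60,12,-8] → ·
  covered (8 px):
    · · · · · · ·
    · · · · · · ·
    · · · · # # ·
    · · · · # # ·
    · · · # # # #
    · · · · · · ·
T1:
  2·area = 28  (B↔C swapped to make it positive)
  edge (0, 12)→(8, 2): d=(8,-10) top-left  bias=+0
  edge (8, 2)→(6, 8): d=(-2,6) right/bottom  bias=-1
  edge (6, 8)→(0, 12): d=(-6,4) right/bottom  bias=-1
    (3,2)@(7, 5): e=[14,0,14] → ·  [on edge]
    (2,3)@(5, 7): e=[10,8,10] → #
    (3,3)@(7, 7): e=[30,-4,2] → ·
    (1,4)@(3, 9): e=[6,16,6] → #
    (2,4)@(5, 9): e=[26,4,-2] → ·
    (0,5)@(1, 11): e=[2,24,2] → #
    (1,5)@(3, 11): e=[22,12,-6] → ·
    (2,5)@(5, 11): e=[42,0,-14] → ·  [on edge]
  covered (3 px):
    · · · · · · ·
    · · · · · · ·
    · · · · · · ·
    · · # · · · ·
    · # · · · · ·
    # · · · · · ·

Z-buffer (winner per pixel, '.' = empty):
  . . . . . . .
  . . . . . . .
  . . . . 0 0 .
  . . 1 . 0 0 .
  . 1 . 0 0 0 0
  1 . . . . . .

Answer: 1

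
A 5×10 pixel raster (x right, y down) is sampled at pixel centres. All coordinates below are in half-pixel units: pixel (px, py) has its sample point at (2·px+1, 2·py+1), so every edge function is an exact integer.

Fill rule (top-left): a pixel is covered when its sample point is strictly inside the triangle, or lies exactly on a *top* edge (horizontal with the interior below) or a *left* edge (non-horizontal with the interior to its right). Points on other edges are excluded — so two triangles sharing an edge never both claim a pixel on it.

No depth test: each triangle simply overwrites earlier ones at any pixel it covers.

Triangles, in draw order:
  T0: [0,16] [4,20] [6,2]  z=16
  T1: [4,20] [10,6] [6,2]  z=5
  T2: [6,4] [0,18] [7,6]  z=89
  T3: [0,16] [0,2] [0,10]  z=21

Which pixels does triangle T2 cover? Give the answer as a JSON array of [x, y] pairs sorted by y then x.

T0:
  2·area = 80  (B↔C swapped to make it positive)
  edge (0, 16)→(6, 2): d=(6,-14) top-left  bias=+0
  edge (6, 2)→(4, 20): d=(-2,18) right/bottom  bias=-1
  edge (4, 20)→(0, 16): d=(-4,-4) top-left  bias=+0
    (2,2)@(5, 5): e=[4,12,64] → #
    (3,2)@(7, 5): e=[32,-24,72] → ·
    (2,3)@(5, 7): e=[16,8,56] → #
    (3,3)@(7, 7): e=[44,-28,64] → ·
    (1,4)@(3, 9): e=[0,40,40] → #  [on edge]
    (3,4)@(7, 9): e=[56,-32,56] → ·
    (1,5)@(3, 11): e=[12,36,32] → #
    (2,5)@(5, 11): e=[40,0,40] → ·  [on edge]
    (1,6)@(3, 13): e=[24,32,24] → #
    (2,6)@(5, 13): e=[52,-4,32] → ·
    (0,7)@(1, 15): e=[8,64,8] → #
    (2,7)@(5, 15): e=[64,-8,24] → ·
    (0,8)@(1, 17): e=[20,60,0] → #  [on edge]
    (1,9)@(3, 19): e=[60,20,0] → #  [on edge]
  covered (11 px):
    · · · · ·
    · · · · ·
    · · # · ·
    · · # · ·
    · # # · ·
    · # · · ·
    · # · · ·
    # # · · ·
    # # · · ·
    · # · · ·
T1:
  2·area = 80  (B↔C swapped to make it positive)
  edge (4, 20)→(6, 2): d=(2,-18) top-left  bias=+0
  edge (6, 2)→(10, 6): d=(4,4) right/bottom  bias=-1
  edge (10, 6)→(4, 20): d=(-6,14) right/bottom  bias=-1
    (2,0)@(5, 1): e=[-20,0,100] → ·  [on edge]
    (3,1)@(7, 3): e=[20,0,60] → ·  [on edge]
    (3,2)@(7, 5): e=[24,8,48] → #
    (4,2)@(9, 5): e=[60,0,20] → ·  [on edge]
    (3,3)@(7, 7): e=[28,16,36] → #
    (4,3)@(9, 7): e=[64,8,8] → #
    (3,4)@(7, 9): e=[32,24,24] → #
    (4,4)@(9, 9): e=[68,16,-4] → ·
    (2,5)@(5, 11): e=[0,40,40] → #  [on edge]
    (4,5)@(9, 11): e=[72,24,-16] → ·
    (2,6)@(5, 13): e=[4,48,28] → #
    (3,6)@(7, 13): e=[40,40,0] → ·  [on edge]
  covered (9 px):
    · · · · ·
    · · · · ·
    · · · # ·
    · · · # #
    · · · # ·
    · · # # ·
    · · # · ·
    · · # · ·
    · · # · ·
    · · · · ·
T2:
  2·area = 26  (B↔C swapped to make it positive)
  edge (6, 4)→(7, 6): d=(1,2) right/bottom  bias=-1
  edge (7, 6)→(0, 18): d=(-7,12) right/bottom  bias=-1
  edge (0, 18)→(6, 4): d=(6,-14) top-left  bias=+0
    (2,3)@(5, 7): e=[5,17,4] → #
    (3,3)@(7, 7): e=[1,-7,32] → ·
    (2,4)@(5, 9): e=[7,3,16] → #
    (3,4)@(7, 9): e=[3,-21,44] → ·
    (1,5)@(3, 11): e=[13,13,0] → #  [on edge]
    (2,5)@(5, 11): e=[9,-11,28] → ·
    (1,6)@(3, 13): e=[15,-1,12] → ·
  covered (3 px):
    · · · · ·
    · · · · ·
    · · · · ·
    · · # · ·
    · · # · ·
    · # · · ·
    · · · · ·
    · · · · ·
    · · · · ·
    · · · · ·
T3:
  degenerate (2·area = 0) — covers nothing

Result: [[2,3],[2,4],[1,5]]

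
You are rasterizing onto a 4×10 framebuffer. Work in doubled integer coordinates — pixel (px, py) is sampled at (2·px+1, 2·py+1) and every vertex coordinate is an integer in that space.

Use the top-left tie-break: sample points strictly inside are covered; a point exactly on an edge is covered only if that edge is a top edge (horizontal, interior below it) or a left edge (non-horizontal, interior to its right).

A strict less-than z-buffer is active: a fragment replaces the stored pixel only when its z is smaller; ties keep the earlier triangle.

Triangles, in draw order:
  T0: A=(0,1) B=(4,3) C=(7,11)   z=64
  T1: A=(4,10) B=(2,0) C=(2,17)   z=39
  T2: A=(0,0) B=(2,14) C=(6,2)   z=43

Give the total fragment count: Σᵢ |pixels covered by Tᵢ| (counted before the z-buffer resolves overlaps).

T0:
  2·area = 26
  edge (0, 1)→(4, 3): d=(4,2) right/bottom  bias=-1
  edge (4, 3)→(7, 11): d=(3,8) right/bottom  bias=-1
  edge (7, 11)→(0, 1): d=(-7,-10) top-left  bias=+0
    (1,1)@(3, 3): e=[2,8,16] → █
    (2,1)@(5, 3): e=[-2,-8,36] → ·
    (1,2)@(3, 5): e=[10,14,2] → █
    (2,2)@(5, 5): e=[6,-2,22] → ·
    (1,3)@(3, 7): e=[18,20,-12] → ·
    (2,3)@(5, 7): e=[14,4,8] → █
    (3,3)@(7, 7): e=[10,-12,28] → ·
    (2,4)@(5, 9): e=[22,10,-6] → ·
    (3,5)@(7, 11): e=[26,0,0] → ·  [on edge]
  covered (3 px):
    · · · ·
    · █ · ·
    · █ · ·
    · · █ ·
    · · · ·
    · · · ·
    · · · ·
    · · · ·
    · · · ·
    · · · ·
T1:
  2·area = 34  (B↔C swapped to make it positive)
  edge (4, 10)→(2, 17): d=(-2,7) right/bottom  bias=-1
  edge (2, 17)→(2, 0): d=(0,-17) top-left  bias=+0
  edge (2, 0)→(4, 10): d=(2,10) right/bottom  bias=-1
    (1,2)@(3, 5): e=[17,17,0] → ·  [on edge]
    (1,3)@(3, 7): e=[13,17,4] → █
    (2,3)@(5, 7): e=[-1,51,-16] → ·
    (1,4)@(3, 9): e=[9,17,8] → █
    (2,4)@(5, 9): e=[-5,51,-12] → ·
    (1,5)@(3, 11): e=[5,17,12] → █
    (2,5)@(5, 11): e=[-9,51,-8] → ·
    (1,6)@(3, 13): e=[1,17,16] → █
    (2,6)@(5, 13): e=[-13,51,-4] → ·
    (1,7)@(3, 15): e=[-3,17,20] → ·
    (2,7)@(5, 15): e=[-17,51,0] → ·  [on edge]
  covered (4 px):
    · · · ·
    · · · ·
    · · · ·
    · █ · ·
    · █ · ·
    · █ · ·
    · █ · ·
    · · · ·
    · · · ·
    · · · ·
T2:
  2·area = 80  (B↔C swapped to make it positive)
  edge (0, 0)→(6, 2): d=(6,2) right/bottom  bias=-1
  edge (6, 2)→(2, 14): d=(-4,12) right/bottom  bias=-1
  edge (2, 14)→(0, 0): d=(-2,-14) top-left  bias=+0
    (0,0)@(1, 1): e=[4,64,12] → █
    (1,0)@(3, 1): e=[0,40,40] → ·  [on edge]
    (0,1)@(1, 3): e=[16,56,8] → █
    (1,1)@(3, 3): e=[12,32,36] → █
    (2,1)@(5, 3): e=[8,8,64] → █
    (3,1)@(7, 3): e=[4,-16,92] → ·
    (0,2)@(1, 5): e=[28,48,4] → █
    (2,2)@(5, 5): e=[20,0,60] → ·  [on edge]
    (0,3)@(1, 7): e=[40,40,0] → █  [on edge]
    (2,3)@(5, 7): e=[32,-8,56] → ·
    (0,4)@(1, 9): e=[52,32,-4] → ·
    (1,4)@(3, 9): e=[48,8,24] → █
    (1,5)@(3, 11): e=[60,0,20] → ·  [on edge]
    (0,8)@(1, 17): e=[100,0,-20] → ·  [on edge]
  covered (9 px):
    █ · · ·
    █ █ █ ·
    █ █ · ·
    █ █ · ·
    · █ · ·
    · · · ·
    · · · ·
    · · · ·
    · · · ·
    · · · ·

Final: 16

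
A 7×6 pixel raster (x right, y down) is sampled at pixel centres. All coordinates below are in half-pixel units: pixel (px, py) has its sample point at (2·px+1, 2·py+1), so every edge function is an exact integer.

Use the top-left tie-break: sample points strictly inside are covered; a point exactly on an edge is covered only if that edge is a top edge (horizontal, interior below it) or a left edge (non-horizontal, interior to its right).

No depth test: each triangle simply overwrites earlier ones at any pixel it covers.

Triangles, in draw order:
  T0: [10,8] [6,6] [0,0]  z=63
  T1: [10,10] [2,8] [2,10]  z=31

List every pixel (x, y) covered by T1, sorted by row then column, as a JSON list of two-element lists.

T0:
  2·area = 12
  edge (10, 8)→(6, 6): d=(-4,-2) top-left  bias=+0
  edge (6, 6)→(0, 0): d=(-6,-6) top-left  bias=+0
  edge (0, 0)→(10, 8): d=(10,8) right/bottom  bias=-1
    (0,0)@(1, 1): e=[10,0,2] → █  [on edge]
    (1,0)@(3, 1): e=[14,12,-14] → ·
    (0,1)@(1, 3): e=[2,-12,22] → ·
    (1,1)@(3, 3): e=[6,0,6] → █  [on edge]
    (2,1)@(5, 3): e=[10,12,-10] → ·
    (1,2)@(3, 5): e=[-2,-12,26] → ·
    (2,2)@(5, 5): e=[2,0,10] → █  [on edge]
    (3,2)@(7, 5): e=[6,12,-6] → ·
    (2,3)@(5, 7): e=[-6,-12,30] → ·
    (3,3)@(7, 7): e=[-2,0,14] → ·  [on edge]
    (4,4)@(9, 9): e=[-6,0,18] → ·  [on edge]
    (5,5)@(11, 11): e=[-10,0,22] → ·  [on edge]
  covered (3 px):
    █ · · · · · ·
    · █ · · · · ·
    · · █ · · · ·
    · · · · · · ·
    · · · · · · ·
    · · · · · · ·
T1:
  2·area = 16  (B↔C swapped to make it positive)
  edge (10, 10)→(2, 10): d=(-8,0) right/bottom  bias=-1
  edge (2, 10)→(2, 8): d=(0,-2) top-left  bias=+0
  edge (2, 8)→(10, 10): d=(8,2) right/bottom  bias=-1
    (1,4)@(3, 9): e=[8,2,6] → █
    (2,4)@(5, 9): e=[8,6,2] → █
    (3,4)@(7, 9): e=[8,10,-2] → ·
    (1,5)@(3, 11): e=[-8,2,22] → ·
    (2,5)@(5, 11): e=[-8,6,18] → ·
  covered (2 px):
    · · · · · · ·
    · · · · · · ·
    · · · · · · ·
    · · · · · · ·
    · █ █ · · · ·
    · · · · · · ·

Result: [[1,4],[2,4]]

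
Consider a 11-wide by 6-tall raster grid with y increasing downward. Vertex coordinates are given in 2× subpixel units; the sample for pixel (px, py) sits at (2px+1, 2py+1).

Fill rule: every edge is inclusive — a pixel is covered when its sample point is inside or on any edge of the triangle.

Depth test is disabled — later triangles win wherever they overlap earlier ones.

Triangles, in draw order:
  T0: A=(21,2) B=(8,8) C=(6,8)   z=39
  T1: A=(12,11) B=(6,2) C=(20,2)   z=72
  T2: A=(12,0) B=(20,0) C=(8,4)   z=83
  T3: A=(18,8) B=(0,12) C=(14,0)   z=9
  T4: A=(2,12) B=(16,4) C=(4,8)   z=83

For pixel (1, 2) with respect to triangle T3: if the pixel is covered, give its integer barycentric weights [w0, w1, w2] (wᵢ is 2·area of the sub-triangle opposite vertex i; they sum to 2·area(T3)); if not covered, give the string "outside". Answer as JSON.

T0:
  2·area = 12
  edge (21, 2)→(8, 8): d=(-13,6) inclusive
  edge (8, 8)→(6, 8): d=(-2,0) inclusive
  edge (6, 8)→(21, 2): d=(15,-6) inclusive
    (4,3)@(9, 7): e=[7,2,3] → █
    (5,3)@(11, 7): e=[-5,2,15] → ·
    (4,4)@(9, 9): e=[-19,-2,33] → ·
  covered (1 px):
    · · · · · · · · · · ·
    · · · · · · · · · · ·
    · · · · · · · · · · ·
    · · · · █ · · · · · ·
    · · · · · · · · · · ·
    · · · · · · · · · · ·
T1:
  2·area = 126
  edge (12, 11)→(6, 2): d=(-6,-9) inclusive
  edge (6, 2)→(20, 2): d=(14,0) inclusive
  edge (20, 2)→(12, 11): d=(-8,9) inclusive
    (3,1)@(7, 3): e=[3,14,109] → █
    (4,1)@(9, 3): e=[21,14,91] → █
    (5,1)@(11, 3): e=[39,14,73] → █
    (6,1)@(13, 3): e=[57,14,55] → █
    (7,1)@(15, 3): e=[75,14,37] → █
    (8,1)@(17, 3): e=[93,14,19] → █
    (9,1)@(19, 3): e=[111,14,1] → █
    (10,1)@(21, 3): e=[129,14,-17] → ·
    (3,2)@(7, 5): e=[-9,42,93] → ·
    (4,2)@(9, 5): e=[9,42,75] → █
    (9,2)@(19, 5): e=[99,42,-15] → ·
    (4,3)@(9, 7): e=[-3,70,59] → ·
  covered (17 px):
    · · · · · · · · · · ·
    · · · █ █ █ █ █ █ █ ·
    · · · · █ █ █ █ █ · ·
    · · · · · █ █ █ · · ·
    · · · · · █ █ · · · ·
    · · · · · · · · · · ·
T2:
  2·area = 32
  edge (12, 0)→(20, 0): d=(8,0) inclusive
  edge (20, 0)→(8, 4): d=(-12,4) inclusive
  edge (8, 4)→(12, 0): d=(4,-4) inclusive
    (5,0)@(11, 1): e=[8,24,0] → █  [on edge]
    (6,0)@(13, 1): e=[8,16,8] → █
    (7,0)@(15, 1): e=[8,8,16] → █
    (8,0)@(17, 1): e=[8,0,24] → █  [on edge]
    (9,0)@(19, 1): e=[8,-8,32] → ·
    (4,1)@(9, 3): e=[24,8,0] → █  [on edge]
    (5,1)@(11, 3): e=[24,0,8] → █  [on edge]
    (6,1)@(13, 3): e=[24,-8,16] → ·
    (7,1)@(15, 3): e=[24,-16,24] → ·
    (8,1)@(17, 3): e=[24,-24,32] → ·
    (2,2)@(5, 5): e=[40,0,-8] → ·  [on edge]
    (3,2)@(7, 5): e=[40,-8,0] → ·  [on edge]
    (2,3)@(5, 7): e=[56,-24,0] → ·  [on edge]
    (1,4)@(3, 9): e=[72,-40,0] → ·  [on edge]
    (0,5)@(1, 11): e=[88,-56,0] → ·  [on edge]
  covered (6 px):
    · · · · · █ █ █ █ · ·
    · · · · █ █ · · · · ·
    · · · · · · · · · · ·
    · · · · · · · · · · ·
    · · · · · · · · · · ·
    · · · · · · · · · · ·
T3:
  2·area = 160
  edge (18, 8)→(0, 12): d=(-18,4) inclusive
  edge (0, 12)→(14, 0): d=(14,-12) inclusive
  edge (14, 0)→(18, 8): d=(4,8) inclusive
    (6,0)@(13, 1): e=[146,2,12] → █
    (7,0)@(15, 1): e=[138,26,-4] → ·
    (5,1)@(11, 3): e=[118,6,36] → █
    (7,1)@(15, 3): e=[102,54,4] → █
    (8,1)@(17, 3): e=[94,78,-12] → ·
    (4,2)@(9, 5): e=[90,10,60] → █
    (8,2)@(17, 5): e=[58,106,-4] → ·
    (3,3)@(7, 7): e=[62,14,84] → █
    (8,3)@(17, 7): e=[22,134,4] → █
    (9,3)@(19, 7): e=[14,158,-12] → ·
    (2,4)@(5, 9): e=[34,18,108] → █
    (7,4)@(15, 9): e=[-6,138,28] → ·
  covered (20 px):
    · · · · · · █ · · · ·
    · · · · · █ █ █ · · ·
    · · · · █ █ █ █ · · ·
    · · · █ █ █ █ █ █ · ·
    · · █ █ █ █ █ · · · ·
    · █ · · · · · · · · ·
T4:
  2·area = 40  (B↔C swapped to make it positive)
  edge (2, 12)→(4, 8): d=(2,-4) inclusive
  edge (4, 8)→(16, 4): d=(12,-4) inclusive
  edge (16, 4)→(2, 12): d=(-14,8) inclusive
    (9,1)@(19, 3): e=[50,0,-10] → ·  [on edge]
    (6,2)@(13, 5): e=[30,0,10] → █  [on edge]
    (7,2)@(15, 5): e=[38,8,-6] → ·
    (3,3)@(7, 7): e=[10,0,30] → █  [on edge]
    (4,3)@(9, 7): e=[18,8,14] → █
    (5,3)@(11, 7): e=[26,16,-2] → ·
    (6,3)@(13, 7): e=[34,24,-18] → ·
    (0,4)@(1, 9): e=[-10,0,50] → ·  [on edge]
    (2,4)@(5, 9): e=[6,16,18] → █
    (4,4)@(9, 9): e=[22,32,-14] → ·
    (1,5)@(3, 11): e=[2,32,6] → █
    (2,5)@(5, 11): e=[10,40,-10] → ·
  covered (6 px):
    · · · · · · · · · · ·
    · · · · · · · · · · ·
    · · · · · · █ · · · ·
    · · · █ █ · · · · · ·
    · · █ █ · · · · · · ·
    · █ · · · · · · · · ·

Result: "outside"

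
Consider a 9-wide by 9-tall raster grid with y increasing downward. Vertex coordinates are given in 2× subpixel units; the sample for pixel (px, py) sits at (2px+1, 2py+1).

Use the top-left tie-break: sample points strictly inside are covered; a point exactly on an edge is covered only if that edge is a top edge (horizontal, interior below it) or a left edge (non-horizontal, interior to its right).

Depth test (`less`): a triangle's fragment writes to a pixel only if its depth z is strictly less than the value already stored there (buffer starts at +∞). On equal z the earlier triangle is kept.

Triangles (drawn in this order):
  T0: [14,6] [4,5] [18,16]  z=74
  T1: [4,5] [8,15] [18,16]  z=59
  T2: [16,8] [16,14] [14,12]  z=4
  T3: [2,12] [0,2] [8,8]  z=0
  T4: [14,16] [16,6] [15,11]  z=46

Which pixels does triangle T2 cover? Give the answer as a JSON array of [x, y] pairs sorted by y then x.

T0:
  2·area = 96  (B↔C swapped to make it positive)
  edge (14, 6)→(18, 16): d=(4,10) right/bottom  bias=-1
  edge (18, 16)→(4, 5): d=(-14,-11) top-left  bias=+0
  edge (4, 5)→(14, 6): d=(10,1) right/bottom  bias=-1
    (3,3)@(7, 7): e=[74,5,17] → █
    (4,3)@(9, 7): e=[54,27,15] → █
    (5,3)@(11, 7): e=[34,49,13] → █
    (6,3)@(13, 7): e=[14,71,11] → █
    (7,3)@(15, 7): e=[-6,93,9] → ·
    (3,4)@(7, 9): e=[82,-23,37] → ·
    (4,4)@(9, 9): e=[62,-1,35] → ·
    (5,4)@(11, 9): e=[42,21,33] → █
    (7,4)@(15, 9): e=[2,65,29] → █
    (8,4)@(17, 9): e=[-18,87,27] → ·
    (5,5)@(11, 11): e=[50,-7,53] → ·
    (6,5)@(13, 11): e=[30,15,51] → █
  covered (11 px):
    · · · · · · · · ·
    · · · · · · · · ·
    · · · · · · · · ·
    · · · █ █ █ █ · ·
    · · · · · █ █ █ ·
    · · · · · · █ █ ·
    · · · · · · · █ ·
    · · · · · · · · █
    · · · · · · · · ·
T1:
  2·area = 96  (B↔C swapped to make it positive)
  edge (4, 5)→(18, 16): d=(14,11) right/bottom  bias=-1
  edge (18, 16)→(8, 15): d=(-10,-1) top-left  bias=+0
  edge (8, 15)→(4, 5): d=(-4,-10) top-left  bias=+0
    (2,3)@(5, 7): e=[17,77,2] → █
    (3,3)@(7, 7): e=[-5,79,22] → ·
    (2,4)@(5, 9): e=[45,57,-6] → ·
    (3,4)@(7, 9): e=[23,59,14] → █
    (4,4)@(9, 9): e=[1,61,34] → █
    (5,4)@(11, 9): e=[-21,63,54] → ·
    (3,5)@(7, 11): e=[51,39,6] → █
    (5,5)@(11, 11): e=[7,43,46] → █
    (6,5)@(13, 11): e=[-15,45,66] → ·
    (3,6)@(7, 13): e=[79,19,-2] → ·
    (4,6)@(9, 13): e=[57,21,18] → █
    (6,6)@(13, 13): e=[13,25,58] → █
  covered (13 px):
    · · · · · · · · ·
    · · · · · · · · ·
    · · · · · · · · ·
    · · █ · · · · · ·
    · · · █ █ · · · ·
    · · · █ █ █ · · ·
    · · · · █ █ █ · ·
    · · · · █ █ █ █ ·
    · · · · · · · · ·
T2:
  2·area = 12
  edge (16, 8)→(16, 14): d=(0,6) right/bottom  bias=-1
  edge (16, 14)→(14, 12): d=(-2,-2) top-left  bias=+0
  edge (14, 12)→(16, 8): d=(2,-4) top-left  bias=+0
    (1,0)@(3, 1): e=[78,0,-66] → ·  [on edge]
    (2,1)@(5, 3): e=[66,0,-54] → ·  [on edge]
    (3,2)@(7, 5): e=[54,0,-42] → ·  [on edge]
    (4,3)@(9, 7): e=[42,0,-30] → ·  [on edge]
    (5,4)@(11, 9): e=[30,0,-18] → ·  [on edge]
    (6,5)@(13, 11): e=[18,0,-6] → ·  [on edge]
    (7,5)@(15, 11): e=[6,4,2] → █
    (8,5)@(17, 11): e=[-6,8,10] → ·
    (7,6)@(15, 13): e=[6,0,6] → █  [on edge]
    (8,6)@(17, 13): e=[-6,4,14] → ·
    (7,7)@(15, 15): e=[6,-4,10] → ·
    (8,7)@(17, 15): e=[-6,0,18] → ·  [on edge]
  covered (2 px):
    · · · · · · · · ·
    · · · · · · · · ·
    · · · · · · · · ·
    · · · · · · · · ·
    · · · · · · · · ·
    · · · · · · · █ ·
    · · · · · · · █ ·
    · · · · · · · · ·
    · · · · · · · · ·
T3:
  2·area = 68
  edge (2, 12)→(0, 2): d=(-2,-10) top-left  bias=+0
  edge (0, 2)→(8, 8): d=(8,6) right/bottom  bias=-1
  edge (8, 8)→(2, 12): d=(-6,4) right/bottom  bias=-1
    (0,1)@(1, 3): e=[8,2,58] → █
    (1,1)@(3, 3): e=[28,-10,50] → ·
    (0,2)@(1, 5): e=[4,18,46] → █
    (1,2)@(3, 5): e=[24,6,38] → █
    (2,2)@(5, 5): e=[44,-6,30] → ·
    (0,3)@(1, 7): e=[0,34,34] → █  [on edge]
    (2,3)@(5, 7): e=[40,10,18] → █
    (3,3)@(7, 7): e=[60,-2,10] → ·
    (0,4)@(1, 9): e=[-4,50,22] → ·
    (1,4)@(3, 9): e=[16,38,14] → █
    (3,4)@(7, 9): e=[56,14,-2] → ·
    (1,5)@(3, 11): e=[12,54,2] → █
    (1,8)@(3, 17): e=[0,102,-34] → ·  [on edge]
  covered (9 px):
    · · · · · · · · ·
    █ · · · · · · · ·
    █ █ · · · · · · ·
    █ █ █ · · · · · ·
    · █ █ · · · · · ·
    · █ · · · · · · ·
    · · · · · · · · ·
    · · · · · · · · ·
    · · · · · · · · ·
T4:
  degenerate (2·area = 0) — covers nothing

Answer: [[7,5],[7,6]]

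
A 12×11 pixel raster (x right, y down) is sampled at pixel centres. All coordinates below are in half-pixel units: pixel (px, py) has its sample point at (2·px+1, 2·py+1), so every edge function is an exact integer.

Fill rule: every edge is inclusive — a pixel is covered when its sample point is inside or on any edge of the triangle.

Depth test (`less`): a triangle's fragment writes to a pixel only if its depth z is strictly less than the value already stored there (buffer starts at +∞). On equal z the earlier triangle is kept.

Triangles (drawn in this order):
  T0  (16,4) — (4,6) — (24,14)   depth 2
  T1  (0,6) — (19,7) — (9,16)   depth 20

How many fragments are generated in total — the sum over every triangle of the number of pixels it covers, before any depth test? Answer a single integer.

T0:
  2·area = 136  (B↔C swapped to make it positive)
  edge (16, 4)→(24, 14): d=(8,10) inclusive
  edge (24, 14)→(4, 6): d=(-20,-8) inclusive
  edge (4, 6)→(16, 4): d=(12,-2) inclusive
    (5,2)@(11, 5): e=[58,76,2] → █
    (6,2)@(13, 5): e=[38,92,6] → █
    (7,2)@(15, 5): e=[18,108,10] → █
    (8,2)@(17, 5): e=[-2,124,14] → ·
    (3,3)@(7, 7): e=[114,4,18] → █
    (4,3)@(9, 7): e=[94,20,22] → █
    (8,3)@(17, 7): e=[14,84,38] → █
    (9,3)@(19, 7): e=[-6,100,42] → ·
    (3,4)@(7, 9): e=[130,-36,42] → ·
    (4,4)@(9, 9): e=[110,-20,46] → ·
    (5,4)@(11, 9): e=[90,-4,50] → ·
    (6,4)@(13, 9): e=[70,12,54] → █
  covered (17 px):
    · · · · · · · · · · · ·
    · · · · · · · · · · · ·
    · · · · · █ █ █ · · · ·
    · · · █ █ █ █ █ █ · · ·
    · · · · · · █ █ █ █ · ·
    · · · · · · · · █ █ █ ·
    · · · · · · · · · · · █
    · · · · · · · · · · · ·
    · · · · · · · · · · · ·
    · · · · · · · · · · · ·
    · · · · · · · · · · · ·
T1:
  2·area = 181
  edge (0, 6)→(19, 7): d=(19,1) inclusive
  edge (19, 7)→(9, 16): d=(-10,9) inclusive
  edge (9, 16)→(0, 6): d=(-9,-10) inclusive
    (0,3)@(1, 7): e=[18,162,1] → █
    (1,3)@(3, 7): e=[16,144,21] → █
    (2,3)@(5, 7): e=[14,126,41] → █
    (3,3)@(7, 7): e=[12,108,61] → █
    (4,3)@(9, 7): e=[10,90,81] → █
    (5,3)@(11, 7): e=[8,72,101] → █
    (6,3)@(13, 7): e=[6,54,121] → █
    (7,3)@(15, 7): e=[4,36,141] → █
    (8,3)@(17, 7): e=[2,18,161] → █
    (9,3)@(19, 7): e=[0,0,181] → █  [on edge]
    (10,3)@(21, 7): e=[-2,-18,201] → ·
    (0,4)@(1, 9): e=[56,142,-17] → ·
  covered (26 px):
    · · · · · · · · · · · ·
    · · · · · · · · · · · ·
    · · · · · · · · · · · ·
    █ █ █ █ █ █ █ █ █ █ · ·
    · █ █ █ █ █ █ █ · · · ·
    · · █ █ █ █ █ · · · · ·
    · · · █ █ █ · · · · · ·
    · · · · █ · · · · · · ·
    · · · · · · · · · · · ·
    · · · · · · · · · · · ·
    · · · · · · · · · · · ·

Answer: 43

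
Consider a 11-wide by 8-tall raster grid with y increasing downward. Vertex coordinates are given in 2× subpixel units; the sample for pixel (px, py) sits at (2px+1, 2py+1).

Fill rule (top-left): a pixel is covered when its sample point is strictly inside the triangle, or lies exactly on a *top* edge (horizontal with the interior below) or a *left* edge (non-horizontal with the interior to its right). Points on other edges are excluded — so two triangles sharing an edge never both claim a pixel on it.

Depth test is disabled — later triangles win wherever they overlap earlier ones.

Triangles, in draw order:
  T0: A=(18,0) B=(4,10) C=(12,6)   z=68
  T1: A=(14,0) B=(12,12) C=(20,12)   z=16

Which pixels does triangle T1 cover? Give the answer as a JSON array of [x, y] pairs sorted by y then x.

T0:
  2·area = 24  (B↔C swapped to make it positive)
  edge (18, 0)→(12, 6): d=(-6,6) right/bottom  bias=-1
  edge (12, 6)→(4, 10): d=(-8,4) right/bottom  bias=-1
  edge (4, 10)→(18, 0): d=(14,-10) top-left  bias=+0
    (8,0)@(17, 1): e=[0,20,4] → .  [on edge]
    (7,1)@(15, 3): e=[0,12,12] → .  [on edge]
    (5,2)@(11, 5): e=[12,12,0] → X  [on edge]
    (6,2)@(13, 5): e=[0,4,20] → .  [on edge]
    (4,3)@(9, 7): e=[12,4,8] → X
    (5,3)@(11, 7): e=[0,-4,28] → .  [on edge]
    (4,4)@(9, 9): e=[0,-12,36] → .  [on edge]
    (3,5)@(7, 11): e=[0,-20,44] → .  [on edge]
    (2,6)@(5, 13): e=[0,-28,52] → .  [on edge]
    (1,7)@(3, 15): e=[0,-36,60] → .  [on edge]
  covered (2 px):
    . . . . . . . . . . .
    . . . . . . . . . . .
    . . . . . X . . . . .
    . . . . X . . . . . .
    . . . . . . . . . . .
    . . . . . . . . . . .
    . . . . . . . . . . .
    . . . . . . . . . . .
T1:
  2·area = 96  (B↔C swapped to make it positive)
  edge (14, 0)→(20, 12): d=(6,12) right/bottom  bias=-1
  edge (20, 12)→(12, 12): d=(-8,0) right/bottom  bias=-1
  edge (12, 12)→(14, 0): d=(2,-12) top-left  bias=+0
    (7,1)@(15, 3): e=[6,72,18] → X
    (8,1)@(17, 3): e=[-18,72,42] → .
    (7,2)@(15, 5): e=[18,56,22] → X
    (8,2)@(17, 5): e=[-6,56,46] → .
    (6,3)@(13, 7): e=[54,40,2] → X
    (8,3)@(17, 7): e=[6,40,50] → X
    (9,3)@(19, 7): e=[-18,40,74] → .
    (6,4)@(13, 9): e=[66,24,6] → X
    (9,4)@(19, 9): e=[-6,24,78] → .
    (6,5)@(13, 11): e=[78,8,10] → X
    (9,5)@(19, 11): e=[6,8,82] → X
    (10,5)@(21, 11): e=[-18,8,106] → .
  covered (12 px):
    . . . . . . . . . . .
    . . . . . . . X . . .
    . . . . . . . X . . .
    . . . . . . X X X . .
    . . . . . . X X X . .
    . . . . . . X X X X .
    . . . . . . . . . . .
    . . . . . . . . . . .

Final: [[7,1],[7,2],[6,3],[7,3],[8,3],[6,4],[7,4],[8,4],[6,5],[7,5],[8,5],[9,5]]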